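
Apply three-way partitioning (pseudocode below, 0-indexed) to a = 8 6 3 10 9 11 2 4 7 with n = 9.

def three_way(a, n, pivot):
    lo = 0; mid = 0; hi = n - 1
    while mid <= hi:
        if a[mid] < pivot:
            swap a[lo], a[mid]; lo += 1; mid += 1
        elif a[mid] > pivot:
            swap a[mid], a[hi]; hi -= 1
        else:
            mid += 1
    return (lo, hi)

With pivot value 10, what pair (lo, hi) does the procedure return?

(7, 7)

lo=0 mid=0 hi=8
8<10: swap(0,0), lo=1 mid=1 ⇒ 8 6 3 10 9 11 2 4 7
6<10: swap(1,1), lo=2 mid=2 ⇒ 8 6 3 10 9 11 2 4 7
3<10: swap(2,2), lo=3 mid=3 ⇒ 8 6 3 10 9 11 2 4 7
10=10: mid=4
9<10: swap(3,4), lo=4 mid=5 ⇒ 8 6 3 9 10 11 2 4 7
11>10: swap(5,8), hi=7 ⇒ 8 6 3 9 10 7 2 4 11
7<10: swap(4,5), lo=5 mid=6 ⇒ 8 6 3 9 7 10 2 4 11
2<10: swap(5,6), lo=6 mid=7 ⇒ 8 6 3 9 7 2 10 4 11
4<10: swap(6,7), lo=7 mid=8 ⇒ 8 6 3 9 7 2 4 10 11
done. lo=7 hi=7; a=8 6 3 9 7 2 4 10 11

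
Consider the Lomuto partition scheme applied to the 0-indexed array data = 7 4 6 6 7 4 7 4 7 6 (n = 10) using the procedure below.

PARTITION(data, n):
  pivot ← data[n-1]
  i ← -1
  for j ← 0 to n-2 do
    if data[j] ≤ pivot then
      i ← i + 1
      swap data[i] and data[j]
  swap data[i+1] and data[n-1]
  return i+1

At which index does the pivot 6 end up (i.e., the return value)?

pivot = data[9] = 6; i = -1
j=0: data[0]=7 > 6 → no swap
j=1: data[1]=4 ≤ 6 → i=0, swap data[0],data[1] → 4 7 6 6 7 4 7 4 7 6
j=2: data[2]=6 ≤ 6 → i=1, swap data[1],data[2] → 4 6 7 6 7 4 7 4 7 6
j=3: data[3]=6 ≤ 6 → i=2, swap data[2],data[3] → 4 6 6 7 7 4 7 4 7 6
j=4: data[4]=7 > 6 → no swap
j=5: data[5]=4 ≤ 6 → i=3, swap data[3],data[5] → 4 6 6 4 7 7 7 4 7 6
j=6: data[6]=7 > 6 → no swap
j=7: data[7]=4 ≤ 6 → i=4, swap data[4],data[7] → 4 6 6 4 4 7 7 7 7 6
j=8: data[8]=7 > 6 → no swap
final swap data[5],data[9] → 4 6 6 4 4 6 7 7 7 7; return 5

5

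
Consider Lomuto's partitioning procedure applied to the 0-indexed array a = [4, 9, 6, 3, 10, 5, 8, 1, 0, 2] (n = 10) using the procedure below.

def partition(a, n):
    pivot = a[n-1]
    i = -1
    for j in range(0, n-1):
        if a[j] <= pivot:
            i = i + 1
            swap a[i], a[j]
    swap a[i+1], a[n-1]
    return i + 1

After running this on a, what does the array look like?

pivot = a[9] = 2; i = -1
j=0: a[0]=4 > 2 → no swap
j=1: a[1]=9 > 2 → no swap
j=2: a[2]=6 > 2 → no swap
j=3: a[3]=3 > 2 → no swap
j=4: a[4]=10 > 2 → no swap
j=5: a[5]=5 > 2 → no swap
j=6: a[6]=8 > 2 → no swap
j=7: a[7]=1 ≤ 2 → i=0, swap a[0],a[7] → [1, 9, 6, 3, 10, 5, 8, 4, 0, 2]
j=8: a[8]=0 ≤ 2 → i=1, swap a[1],a[8] → [1, 0, 6, 3, 10, 5, 8, 4, 9, 2]
final swap a[2],a[9] → [1, 0, 2, 3, 10, 5, 8, 4, 9, 6]; return 2

[1, 0, 2, 3, 10, 5, 8, 4, 9, 6]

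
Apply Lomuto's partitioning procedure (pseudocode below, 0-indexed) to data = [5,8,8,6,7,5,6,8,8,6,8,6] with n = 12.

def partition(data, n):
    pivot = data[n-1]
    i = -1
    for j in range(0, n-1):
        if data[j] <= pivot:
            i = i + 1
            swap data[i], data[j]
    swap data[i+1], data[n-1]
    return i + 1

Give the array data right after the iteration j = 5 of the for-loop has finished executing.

[5,6,5,8,7,8,6,8,8,6,8,6]

pivot=6, i=-1
j=0: 5≤6, i=0, swap(0,0) ⇒ [5,8,8,6,7,5,6,8,8,6,8,6]
j=1: 8>6, skip
j=2: 8>6, skip
j=3: 6≤6, i=1, swap(1,3) ⇒ [5,6,8,8,7,5,6,8,8,6,8,6]
j=4: 7>6, skip
j=5: 5≤6, i=2, swap(2,5) ⇒ [5,6,5,8,7,8,6,8,8,6,8,6]
(after j=5) data = [5,6,5,8,7,8,6,8,8,6,8,6]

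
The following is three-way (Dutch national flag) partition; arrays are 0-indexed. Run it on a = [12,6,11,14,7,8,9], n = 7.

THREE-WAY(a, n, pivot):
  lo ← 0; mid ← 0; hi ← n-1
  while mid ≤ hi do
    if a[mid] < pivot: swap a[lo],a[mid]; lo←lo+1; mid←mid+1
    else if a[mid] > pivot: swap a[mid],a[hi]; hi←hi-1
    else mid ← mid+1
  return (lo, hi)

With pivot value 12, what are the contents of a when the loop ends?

[6,11,9,7,8,12,14]

pivot = 12; lo=0, mid=0, hi=6
a[mid]=12=12: mid=1
a[mid]=6<12: swap a[0],a[1]; lo=1,mid=2 → [6,12,11,14,7,8,9]
a[mid]=11<12: swap a[1],a[2]; lo=2,mid=3 → [6,11,12,14,7,8,9]
a[mid]=14>12: swap a[3],a[6]; hi=5 → [6,11,12,9,7,8,14]
a[mid]=9<12: swap a[2],a[3]; lo=3,mid=4 → [6,11,9,12,7,8,14]
a[mid]=7<12: swap a[3],a[4]; lo=4,mid=5 → [6,11,9,7,12,8,14]
a[mid]=8<12: swap a[4],a[5]; lo=5,mid=6 → [6,11,9,7,8,12,14]
end: lo=5, hi=5; a = [6,11,9,7,8,12,14]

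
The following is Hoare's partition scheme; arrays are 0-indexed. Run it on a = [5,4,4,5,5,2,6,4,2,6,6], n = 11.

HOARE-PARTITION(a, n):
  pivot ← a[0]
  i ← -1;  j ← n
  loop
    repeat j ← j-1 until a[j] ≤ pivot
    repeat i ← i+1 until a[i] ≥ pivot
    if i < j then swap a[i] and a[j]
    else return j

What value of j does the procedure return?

4

pivot = a[0] = 5; i = -1, j = 11
j→8 (a[8]=2≤5), i→0 (a[0]=5≥5); i<j, swap → [2,4,4,5,5,2,6,4,5,6,6]
j→7 (a[7]=4≤5), i→3 (a[3]=5≥5); i<j, swap → [2,4,4,4,5,2,6,5,5,6,6]
j→5 (a[5]=2≤5), i→4 (a[4]=5≥5); i<j, swap → [2,4,4,4,2,5,6,5,5,6,6]
j→4, i→5; i≥j, return j=4. a = [2,4,4,4,2,5,6,5,5,6,6]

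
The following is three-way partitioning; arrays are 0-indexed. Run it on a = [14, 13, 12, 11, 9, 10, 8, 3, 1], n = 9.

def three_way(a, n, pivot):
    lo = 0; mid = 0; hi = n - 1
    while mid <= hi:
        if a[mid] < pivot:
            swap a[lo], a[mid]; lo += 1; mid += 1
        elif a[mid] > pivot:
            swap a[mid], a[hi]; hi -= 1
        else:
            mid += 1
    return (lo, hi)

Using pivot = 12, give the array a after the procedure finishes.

pivot = 12; lo=0, mid=0, hi=8
a[mid]=14>12: swap a[0],a[8]; hi=7 → [1, 13, 12, 11, 9, 10, 8, 3, 14]
a[mid]=1<12: swap a[0],a[0]; lo=1,mid=1 → [1, 13, 12, 11, 9, 10, 8, 3, 14]
a[mid]=13>12: swap a[1],a[7]; hi=6 → [1, 3, 12, 11, 9, 10, 8, 13, 14]
a[mid]=3<12: swap a[1],a[1]; lo=2,mid=2 → [1, 3, 12, 11, 9, 10, 8, 13, 14]
a[mid]=12=12: mid=3
a[mid]=11<12: swap a[2],a[3]; lo=3,mid=4 → [1, 3, 11, 12, 9, 10, 8, 13, 14]
a[mid]=9<12: swap a[3],a[4]; lo=4,mid=5 → [1, 3, 11, 9, 12, 10, 8, 13, 14]
a[mid]=10<12: swap a[4],a[5]; lo=5,mid=6 → [1, 3, 11, 9, 10, 12, 8, 13, 14]
a[mid]=8<12: swap a[5],a[6]; lo=6,mid=7 → [1, 3, 11, 9, 10, 8, 12, 13, 14]
end: lo=6, hi=6; a = [1, 3, 11, 9, 10, 8, 12, 13, 14]

[1, 3, 11, 9, 10, 8, 12, 13, 14]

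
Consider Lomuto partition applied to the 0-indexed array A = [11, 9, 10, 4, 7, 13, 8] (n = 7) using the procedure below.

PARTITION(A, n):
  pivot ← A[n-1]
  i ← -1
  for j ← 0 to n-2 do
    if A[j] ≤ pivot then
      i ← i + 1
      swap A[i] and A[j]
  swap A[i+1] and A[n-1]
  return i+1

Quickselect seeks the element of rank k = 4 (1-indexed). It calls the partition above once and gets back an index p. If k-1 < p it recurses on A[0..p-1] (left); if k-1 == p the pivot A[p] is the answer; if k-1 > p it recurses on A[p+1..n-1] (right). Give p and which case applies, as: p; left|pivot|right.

pivot = A[6] = 8; i = -1
j=0: A[0]=11 > 8 → no swap
j=1: A[1]=9 > 8 → no swap
j=2: A[2]=10 > 8 → no swap
j=3: A[3]=4 ≤ 8 → i=0, swap A[0],A[3] → [4, 9, 10, 11, 7, 13, 8]
j=4: A[4]=7 ≤ 8 → i=1, swap A[1],A[4] → [4, 7, 10, 11, 9, 13, 8]
j=5: A[5]=13 > 8 → no swap
final swap A[2],A[6] → [4, 7, 8, 11, 9, 13, 10]; return 2
p = 2; k-1 = 3 > 2 ⇒ right

2; right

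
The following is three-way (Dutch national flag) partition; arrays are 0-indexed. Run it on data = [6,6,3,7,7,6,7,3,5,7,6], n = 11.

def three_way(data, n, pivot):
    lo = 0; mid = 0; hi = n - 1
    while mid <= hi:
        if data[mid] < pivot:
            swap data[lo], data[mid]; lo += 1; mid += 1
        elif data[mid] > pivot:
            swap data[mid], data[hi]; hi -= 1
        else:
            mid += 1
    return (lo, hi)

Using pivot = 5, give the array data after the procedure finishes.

pivot = 5; lo=0, mid=0, hi=10
data[mid]=6>5: swap data[0],data[10]; hi=9 → [6,6,3,7,7,6,7,3,5,7,6]
data[mid]=6>5: swap data[0],data[9]; hi=8 → [7,6,3,7,7,6,7,3,5,6,6]
data[mid]=7>5: swap data[0],data[8]; hi=7 → [5,6,3,7,7,6,7,3,7,6,6]
data[mid]=5=5: mid=1
data[mid]=6>5: swap data[1],data[7]; hi=6 → [5,3,3,7,7,6,7,6,7,6,6]
data[mid]=3<5: swap data[0],data[1]; lo=1,mid=2 → [3,5,3,7,7,6,7,6,7,6,6]
data[mid]=3<5: swap data[1],data[2]; lo=2,mid=3 → [3,3,5,7,7,6,7,6,7,6,6]
data[mid]=7>5: swap data[3],data[6]; hi=5 → [3,3,5,7,7,6,7,6,7,6,6]
data[mid]=7>5: swap data[3],data[5]; hi=4 → [3,3,5,6,7,7,7,6,7,6,6]
data[mid]=6>5: swap data[3],data[4]; hi=3 → [3,3,5,7,6,7,7,6,7,6,6]
data[mid]=7>5: swap data[3],data[3]; hi=2 → [3,3,5,7,6,7,7,6,7,6,6]
end: lo=2, hi=2; data = [3,3,5,7,6,7,7,6,7,6,6]

[3,3,5,7,6,7,7,6,7,6,6]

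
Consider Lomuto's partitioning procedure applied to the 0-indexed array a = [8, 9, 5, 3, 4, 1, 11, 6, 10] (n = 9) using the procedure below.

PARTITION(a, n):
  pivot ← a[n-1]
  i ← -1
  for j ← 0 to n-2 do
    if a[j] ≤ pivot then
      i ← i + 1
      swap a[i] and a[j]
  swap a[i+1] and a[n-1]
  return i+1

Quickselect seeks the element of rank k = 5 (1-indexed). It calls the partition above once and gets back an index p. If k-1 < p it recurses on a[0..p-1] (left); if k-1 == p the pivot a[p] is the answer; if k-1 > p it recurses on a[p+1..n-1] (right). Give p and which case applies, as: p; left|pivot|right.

pivot=10, i=-1
j=0: 8≤10, i=0, swap(0,0) ⇒ [8, 9, 5, 3, 4, 1, 11, 6, 10]
j=1: 9≤10, i=1, swap(1,1) ⇒ [8, 9, 5, 3, 4, 1, 11, 6, 10]
j=2: 5≤10, i=2, swap(2,2) ⇒ [8, 9, 5, 3, 4, 1, 11, 6, 10]
j=3: 3≤10, i=3, swap(3,3) ⇒ [8, 9, 5, 3, 4, 1, 11, 6, 10]
j=4: 4≤10, i=4, swap(4,4) ⇒ [8, 9, 5, 3, 4, 1, 11, 6, 10]
j=5: 1≤10, i=5, swap(5,5) ⇒ [8, 9, 5, 3, 4, 1, 11, 6, 10]
j=6: 11>10, skip
j=7: 6≤10, i=6, swap(6,7) ⇒ [8, 9, 5, 3, 4, 1, 6, 11, 10]
swap(7,8) ⇒ [8, 9, 5, 3, 4, 1, 6, 10, 11]; return 7
p = 7; k-1 = 4 < 7 ⇒ left

7; left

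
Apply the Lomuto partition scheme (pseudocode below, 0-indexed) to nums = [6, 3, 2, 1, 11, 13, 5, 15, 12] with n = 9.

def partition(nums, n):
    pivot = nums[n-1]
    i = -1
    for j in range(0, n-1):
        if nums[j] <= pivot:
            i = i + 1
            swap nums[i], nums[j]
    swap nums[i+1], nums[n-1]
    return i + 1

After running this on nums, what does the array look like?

pivot = nums[8] = 12; i = -1
j=0: nums[0]=6 ≤ 12 → i=0, swap nums[0],nums[0] (no change) → [6, 3, 2, 1, 11, 13, 5, 15, 12]
j=1: nums[1]=3 ≤ 12 → i=1, swap nums[1],nums[1] (no change) → [6, 3, 2, 1, 11, 13, 5, 15, 12]
j=2: nums[2]=2 ≤ 12 → i=2, swap nums[2],nums[2] (no change) → [6, 3, 2, 1, 11, 13, 5, 15, 12]
j=3: nums[3]=1 ≤ 12 → i=3, swap nums[3],nums[3] (no change) → [6, 3, 2, 1, 11, 13, 5, 15, 12]
j=4: nums[4]=11 ≤ 12 → i=4, swap nums[4],nums[4] (no change) → [6, 3, 2, 1, 11, 13, 5, 15, 12]
j=5: nums[5]=13 > 12 → no swap
j=6: nums[6]=5 ≤ 12 → i=5, swap nums[5],nums[6] → [6, 3, 2, 1, 11, 5, 13, 15, 12]
j=7: nums[7]=15 > 12 → no swap
final swap nums[6],nums[8] → [6, 3, 2, 1, 11, 5, 12, 15, 13]; return 6

[6, 3, 2, 1, 11, 5, 12, 15, 13]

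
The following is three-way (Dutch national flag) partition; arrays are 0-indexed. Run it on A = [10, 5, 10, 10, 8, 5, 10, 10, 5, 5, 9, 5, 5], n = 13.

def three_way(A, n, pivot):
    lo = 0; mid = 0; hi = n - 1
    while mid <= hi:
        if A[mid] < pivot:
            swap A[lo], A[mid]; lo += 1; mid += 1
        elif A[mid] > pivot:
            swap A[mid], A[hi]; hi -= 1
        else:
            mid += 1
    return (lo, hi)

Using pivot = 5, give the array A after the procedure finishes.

lo=0 mid=0 hi=12
10>5: swap(0,12), hi=11 ⇒ [5, 5, 10, 10, 8, 5, 10, 10, 5, 5, 9, 5, 10]
5=5: mid=1
5=5: mid=2
10>5: swap(2,11), hi=10 ⇒ [5, 5, 5, 10, 8, 5, 10, 10, 5, 5, 9, 10, 10]
5=5: mid=3
10>5: swap(3,10), hi=9 ⇒ [5, 5, 5, 9, 8, 5, 10, 10, 5, 5, 10, 10, 10]
9>5: swap(3,9), hi=8 ⇒ [5, 5, 5, 5, 8, 5, 10, 10, 5, 9, 10, 10, 10]
5=5: mid=4
8>5: swap(4,8), hi=7 ⇒ [5, 5, 5, 5, 5, 5, 10, 10, 8, 9, 10, 10, 10]
5=5: mid=5
5=5: mid=6
10>5: swap(6,7), hi=6 ⇒ [5, 5, 5, 5, 5, 5, 10, 10, 8, 9, 10, 10, 10]
10>5: swap(6,6), hi=5 ⇒ [5, 5, 5, 5, 5, 5, 10, 10, 8, 9, 10, 10, 10]
done. lo=0 hi=5; A=[5, 5, 5, 5, 5, 5, 10, 10, 8, 9, 10, 10, 10]

[5, 5, 5, 5, 5, 5, 10, 10, 8, 9, 10, 10, 10]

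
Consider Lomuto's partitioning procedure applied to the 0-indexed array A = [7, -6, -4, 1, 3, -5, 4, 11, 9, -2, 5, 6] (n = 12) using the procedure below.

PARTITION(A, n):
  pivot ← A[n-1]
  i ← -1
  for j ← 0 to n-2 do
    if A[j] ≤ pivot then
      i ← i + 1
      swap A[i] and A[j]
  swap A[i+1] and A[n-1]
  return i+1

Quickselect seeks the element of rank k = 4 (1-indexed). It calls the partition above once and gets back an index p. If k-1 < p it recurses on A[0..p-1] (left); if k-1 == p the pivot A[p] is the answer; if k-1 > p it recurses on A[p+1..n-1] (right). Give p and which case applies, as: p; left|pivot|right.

8; left

pivot=6, i=-1
j=0: 7>6, skip
j=1: -6≤6, i=0, swap(0,1) ⇒ [-6, 7, -4, 1, 3, -5, 4, 11, 9, -2, 5, 6]
j=2: -4≤6, i=1, swap(1,2) ⇒ [-6, -4, 7, 1, 3, -5, 4, 11, 9, -2, 5, 6]
j=3: 1≤6, i=2, swap(2,3) ⇒ [-6, -4, 1, 7, 3, -5, 4, 11, 9, -2, 5, 6]
j=4: 3≤6, i=3, swap(3,4) ⇒ [-6, -4, 1, 3, 7, -5, 4, 11, 9, -2, 5, 6]
j=5: -5≤6, i=4, swap(4,5) ⇒ [-6, -4, 1, 3, -5, 7, 4, 11, 9, -2, 5, 6]
j=6: 4≤6, i=5, swap(5,6) ⇒ [-6, -4, 1, 3, -5, 4, 7, 11, 9, -2, 5, 6]
j=7: 11>6, skip
j=8: 9>6, skip
j=9: -2≤6, i=6, swap(6,9) ⇒ [-6, -4, 1, 3, -5, 4, -2, 11, 9, 7, 5, 6]
j=10: 5≤6, i=7, swap(7,10) ⇒ [-6, -4, 1, 3, -5, 4, -2, 5, 9, 7, 11, 6]
swap(8,11) ⇒ [-6, -4, 1, 3, -5, 4, -2, 5, 6, 7, 11, 9]; return 8
p = 8; k-1 = 3 < 8 ⇒ left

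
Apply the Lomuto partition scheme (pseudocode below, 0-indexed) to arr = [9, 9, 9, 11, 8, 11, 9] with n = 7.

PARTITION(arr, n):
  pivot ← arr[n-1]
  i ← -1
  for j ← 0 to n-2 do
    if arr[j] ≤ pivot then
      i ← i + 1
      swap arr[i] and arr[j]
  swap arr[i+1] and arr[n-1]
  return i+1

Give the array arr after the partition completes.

[9, 9, 9, 8, 9, 11, 11]

pivot = arr[6] = 9; i = -1
j=0: arr[0]=9 ≤ 9 → i=0, swap arr[0],arr[0] (no change) → [9, 9, 9, 11, 8, 11, 9]
j=1: arr[1]=9 ≤ 9 → i=1, swap arr[1],arr[1] (no change) → [9, 9, 9, 11, 8, 11, 9]
j=2: arr[2]=9 ≤ 9 → i=2, swap arr[2],arr[2] (no change) → [9, 9, 9, 11, 8, 11, 9]
j=3: arr[3]=11 > 9 → no swap
j=4: arr[4]=8 ≤ 9 → i=3, swap arr[3],arr[4] → [9, 9, 9, 8, 11, 11, 9]
j=5: arr[5]=11 > 9 → no swap
final swap arr[4],arr[6] → [9, 9, 9, 8, 9, 11, 11]; return 4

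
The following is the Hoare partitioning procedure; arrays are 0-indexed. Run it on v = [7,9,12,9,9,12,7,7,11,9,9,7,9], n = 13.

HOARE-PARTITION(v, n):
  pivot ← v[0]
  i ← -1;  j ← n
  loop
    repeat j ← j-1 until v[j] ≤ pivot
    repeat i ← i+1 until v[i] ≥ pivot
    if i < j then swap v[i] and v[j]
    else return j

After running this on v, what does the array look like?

pivot = v[0] = 7; i = -1, j = 13
j→11 (v[11]=7≤7), i→0 (v[0]=7≥7); i<j, swap → [7,9,12,9,9,12,7,7,11,9,9,7,9]
j→7 (v[7]=7≤7), i→1 (v[1]=9≥7); i<j, swap → [7,7,12,9,9,12,7,9,11,9,9,7,9]
j→6 (v[6]=7≤7), i→2 (v[2]=12≥7); i<j, swap → [7,7,7,9,9,12,12,9,11,9,9,7,9]
j→2, i→3; i≥j, return j=2. v = [7,7,7,9,9,12,12,9,11,9,9,7,9]

[7,7,7,9,9,12,12,9,11,9,9,7,9]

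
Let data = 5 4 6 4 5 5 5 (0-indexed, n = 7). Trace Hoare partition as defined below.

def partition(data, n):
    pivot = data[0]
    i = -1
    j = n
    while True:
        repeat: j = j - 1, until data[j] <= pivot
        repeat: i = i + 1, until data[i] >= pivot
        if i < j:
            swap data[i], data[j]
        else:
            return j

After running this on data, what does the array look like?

pivot = data[0] = 5; i = -1, j = 7
j→6 (data[6]=5≤5), i→0 (data[0]=5≥5); i<j, swap → 5 4 6 4 5 5 5
j→5 (data[5]=5≤5), i→2 (data[2]=6≥5); i<j, swap → 5 4 5 4 5 6 5
j→4, i→4; i≥j, return j=4. data = 5 4 5 4 5 6 5

5 4 5 4 5 6 5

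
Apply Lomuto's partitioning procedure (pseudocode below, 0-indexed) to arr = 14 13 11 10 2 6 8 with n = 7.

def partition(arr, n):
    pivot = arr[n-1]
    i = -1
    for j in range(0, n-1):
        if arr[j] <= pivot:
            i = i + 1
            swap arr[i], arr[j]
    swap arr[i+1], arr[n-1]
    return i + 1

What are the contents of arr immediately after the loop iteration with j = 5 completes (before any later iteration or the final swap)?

pivot = arr[6] = 8; i = -1
j=0: arr[0]=14 > 8 → no swap
j=1: arr[1]=13 > 8 → no swap
j=2: arr[2]=11 > 8 → no swap
j=3: arr[3]=10 > 8 → no swap
j=4: arr[4]=2 ≤ 8 → i=0, swap arr[0],arr[4] → 2 13 11 10 14 6 8
j=5: arr[5]=6 ≤ 8 → i=1, swap arr[1],arr[5] → 2 6 11 10 14 13 8
(after j=5) arr = 2 6 11 10 14 13 8

2 6 11 10 14 13 8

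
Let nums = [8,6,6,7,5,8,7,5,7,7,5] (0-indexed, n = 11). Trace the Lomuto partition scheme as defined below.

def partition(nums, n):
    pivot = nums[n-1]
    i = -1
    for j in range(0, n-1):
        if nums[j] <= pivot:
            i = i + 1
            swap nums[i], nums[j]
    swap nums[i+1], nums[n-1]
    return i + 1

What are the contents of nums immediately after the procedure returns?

[5,5,5,7,8,8,7,6,7,7,6]

pivot=5, i=-1
j=0: 8>5, skip
j=1: 6>5, skip
j=2: 6>5, skip
j=3: 7>5, skip
j=4: 5≤5, i=0, swap(0,4) ⇒ [5,6,6,7,8,8,7,5,7,7,5]
j=5: 8>5, skip
j=6: 7>5, skip
j=7: 5≤5, i=1, swap(1,7) ⇒ [5,5,6,7,8,8,7,6,7,7,5]
j=8: 7>5, skip
j=9: 7>5, skip
swap(2,10) ⇒ [5,5,5,7,8,8,7,6,7,7,6]; return 2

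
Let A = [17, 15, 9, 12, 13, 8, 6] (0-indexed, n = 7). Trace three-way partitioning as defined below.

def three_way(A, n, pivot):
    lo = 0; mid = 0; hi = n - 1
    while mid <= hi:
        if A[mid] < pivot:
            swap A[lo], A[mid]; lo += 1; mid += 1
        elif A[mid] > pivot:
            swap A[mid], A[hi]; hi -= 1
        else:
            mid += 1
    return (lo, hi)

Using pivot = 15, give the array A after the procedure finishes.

[6, 9, 12, 13, 8, 15, 17]

lo=0 mid=0 hi=6
17>15: swap(0,6), hi=5 ⇒ [6, 15, 9, 12, 13, 8, 17]
6<15: swap(0,0), lo=1 mid=1 ⇒ [6, 15, 9, 12, 13, 8, 17]
15=15: mid=2
9<15: swap(1,2), lo=2 mid=3 ⇒ [6, 9, 15, 12, 13, 8, 17]
12<15: swap(2,3), lo=3 mid=4 ⇒ [6, 9, 12, 15, 13, 8, 17]
13<15: swap(3,4), lo=4 mid=5 ⇒ [6, 9, 12, 13, 15, 8, 17]
8<15: swap(4,5), lo=5 mid=6 ⇒ [6, 9, 12, 13, 8, 15, 17]
done. lo=5 hi=5; A=[6, 9, 12, 13, 8, 15, 17]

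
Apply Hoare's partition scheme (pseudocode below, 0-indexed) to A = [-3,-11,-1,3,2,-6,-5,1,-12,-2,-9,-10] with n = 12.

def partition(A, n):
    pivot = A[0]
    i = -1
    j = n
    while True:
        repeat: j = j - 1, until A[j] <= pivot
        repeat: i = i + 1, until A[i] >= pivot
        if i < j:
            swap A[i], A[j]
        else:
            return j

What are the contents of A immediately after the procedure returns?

pivot=-3
j stops at 11 (-10), i stops at 0 (-3); swap ⇒ [-10,-11,-1,3,2,-6,-5,1,-12,-2,-9,-3]
j stops at 10 (-9), i stops at 2 (-1); swap ⇒ [-10,-11,-9,3,2,-6,-5,1,-12,-2,-1,-3]
j stops at 8 (-12), i stops at 3 (3); swap ⇒ [-10,-11,-9,-12,2,-6,-5,1,3,-2,-1,-3]
j stops at 6 (-5), i stops at 4 (2); swap ⇒ [-10,-11,-9,-12,-5,-6,2,1,3,-2,-1,-3]
j stops at 5, i stops at 6; i≥j ⇒ return 5. A=[-10,-11,-9,-12,-5,-6,2,1,3,-2,-1,-3]

[-10,-11,-9,-12,-5,-6,2,1,3,-2,-1,-3]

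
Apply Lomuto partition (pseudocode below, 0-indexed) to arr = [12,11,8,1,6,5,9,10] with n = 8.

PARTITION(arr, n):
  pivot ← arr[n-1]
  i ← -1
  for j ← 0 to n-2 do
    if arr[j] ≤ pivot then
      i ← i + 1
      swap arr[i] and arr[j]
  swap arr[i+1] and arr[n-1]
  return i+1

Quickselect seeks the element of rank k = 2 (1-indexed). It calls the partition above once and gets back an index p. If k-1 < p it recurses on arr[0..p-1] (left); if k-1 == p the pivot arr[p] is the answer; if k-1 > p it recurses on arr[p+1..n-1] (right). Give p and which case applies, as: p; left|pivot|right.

5; left

pivot=10, i=-1
j=0: 12>10, skip
j=1: 11>10, skip
j=2: 8≤10, i=0, swap(0,2) ⇒ [8,11,12,1,6,5,9,10]
j=3: 1≤10, i=1, swap(1,3) ⇒ [8,1,12,11,6,5,9,10]
j=4: 6≤10, i=2, swap(2,4) ⇒ [8,1,6,11,12,5,9,10]
j=5: 5≤10, i=3, swap(3,5) ⇒ [8,1,6,5,12,11,9,10]
j=6: 9≤10, i=4, swap(4,6) ⇒ [8,1,6,5,9,11,12,10]
swap(5,7) ⇒ [8,1,6,5,9,10,12,11]; return 5
p = 5; k-1 = 1 < 5 ⇒ left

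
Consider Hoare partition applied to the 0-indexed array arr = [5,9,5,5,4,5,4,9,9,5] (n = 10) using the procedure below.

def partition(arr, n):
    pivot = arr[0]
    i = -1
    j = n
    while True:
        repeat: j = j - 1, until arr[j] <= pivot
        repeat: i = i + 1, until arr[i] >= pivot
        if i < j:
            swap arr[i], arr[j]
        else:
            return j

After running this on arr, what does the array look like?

pivot = arr[0] = 5; i = -1, j = 10
j→9 (arr[9]=5≤5), i→0 (arr[0]=5≥5); i<j, swap → [5,9,5,5,4,5,4,9,9,5]
j→6 (arr[6]=4≤5), i→1 (arr[1]=9≥5); i<j, swap → [5,4,5,5,4,5,9,9,9,5]
j→5 (arr[5]=5≤5), i→2 (arr[2]=5≥5); i<j, swap → [5,4,5,5,4,5,9,9,9,5]
j→4 (arr[4]=4≤5), i→3 (arr[3]=5≥5); i<j, swap → [5,4,5,4,5,5,9,9,9,5]
j→3, i→4; i≥j, return j=3. arr = [5,4,5,4,5,5,9,9,9,5]

[5,4,5,4,5,5,9,9,9,5]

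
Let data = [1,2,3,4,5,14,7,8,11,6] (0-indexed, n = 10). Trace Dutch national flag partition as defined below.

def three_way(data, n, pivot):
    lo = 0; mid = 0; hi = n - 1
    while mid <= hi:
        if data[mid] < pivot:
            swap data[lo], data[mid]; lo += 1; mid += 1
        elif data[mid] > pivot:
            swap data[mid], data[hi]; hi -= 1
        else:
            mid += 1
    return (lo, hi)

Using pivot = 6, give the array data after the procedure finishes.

[1,2,3,4,5,6,8,11,7,14]

pivot = 6; lo=0, mid=0, hi=9
data[mid]=1<6: swap data[0],data[0]; lo=1,mid=1 → [1,2,3,4,5,14,7,8,11,6]
data[mid]=2<6: swap data[1],data[1]; lo=2,mid=2 → [1,2,3,4,5,14,7,8,11,6]
data[mid]=3<6: swap data[2],data[2]; lo=3,mid=3 → [1,2,3,4,5,14,7,8,11,6]
data[mid]=4<6: swap data[3],data[3]; lo=4,mid=4 → [1,2,3,4,5,14,7,8,11,6]
data[mid]=5<6: swap data[4],data[4]; lo=5,mid=5 → [1,2,3,4,5,14,7,8,11,6]
data[mid]=14>6: swap data[5],data[9]; hi=8 → [1,2,3,4,5,6,7,8,11,14]
data[mid]=6=6: mid=6
data[mid]=7>6: swap data[6],data[8]; hi=7 → [1,2,3,4,5,6,11,8,7,14]
data[mid]=11>6: swap data[6],data[7]; hi=6 → [1,2,3,4,5,6,8,11,7,14]
data[mid]=8>6: swap data[6],data[6]; hi=5 → [1,2,3,4,5,6,8,11,7,14]
end: lo=5, hi=5; data = [1,2,3,4,5,6,8,11,7,14]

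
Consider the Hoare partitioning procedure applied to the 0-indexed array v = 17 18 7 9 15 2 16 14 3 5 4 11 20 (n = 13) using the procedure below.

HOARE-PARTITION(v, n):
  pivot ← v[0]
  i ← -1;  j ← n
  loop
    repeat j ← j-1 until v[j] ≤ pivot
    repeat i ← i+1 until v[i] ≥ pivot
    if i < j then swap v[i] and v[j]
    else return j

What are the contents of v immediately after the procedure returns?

11 4 7 9 15 2 16 14 3 5 18 17 20

pivot=17
j stops at 11 (11), i stops at 0 (17); swap ⇒ 11 18 7 9 15 2 16 14 3 5 4 17 20
j stops at 10 (4), i stops at 1 (18); swap ⇒ 11 4 7 9 15 2 16 14 3 5 18 17 20
j stops at 9, i stops at 10; i≥j ⇒ return 9. v=11 4 7 9 15 2 16 14 3 5 18 17 20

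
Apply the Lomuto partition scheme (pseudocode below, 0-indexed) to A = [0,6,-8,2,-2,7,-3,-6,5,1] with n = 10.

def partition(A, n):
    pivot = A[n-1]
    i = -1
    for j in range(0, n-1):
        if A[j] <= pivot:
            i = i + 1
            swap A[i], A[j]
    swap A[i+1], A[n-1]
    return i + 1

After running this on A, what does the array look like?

[0,-8,-2,-3,-6,1,2,6,5,7]

pivot=1, i=-1
j=0: 0≤1, i=0, swap(0,0) ⇒ [0,6,-8,2,-2,7,-3,-6,5,1]
j=1: 6>1, skip
j=2: -8≤1, i=1, swap(1,2) ⇒ [0,-8,6,2,-2,7,-3,-6,5,1]
j=3: 2>1, skip
j=4: -2≤1, i=2, swap(2,4) ⇒ [0,-8,-2,2,6,7,-3,-6,5,1]
j=5: 7>1, skip
j=6: -3≤1, i=3, swap(3,6) ⇒ [0,-8,-2,-3,6,7,2,-6,5,1]
j=7: -6≤1, i=4, swap(4,7) ⇒ [0,-8,-2,-3,-6,7,2,6,5,1]
j=8: 5>1, skip
swap(5,9) ⇒ [0,-8,-2,-3,-6,1,2,6,5,7]; return 5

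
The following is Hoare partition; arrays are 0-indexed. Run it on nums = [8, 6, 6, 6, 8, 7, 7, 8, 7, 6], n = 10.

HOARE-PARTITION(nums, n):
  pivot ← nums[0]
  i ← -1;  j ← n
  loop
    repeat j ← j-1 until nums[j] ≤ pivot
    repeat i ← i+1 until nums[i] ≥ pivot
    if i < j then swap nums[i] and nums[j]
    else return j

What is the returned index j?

7

pivot = nums[0] = 8; i = -1, j = 10
j→9 (nums[9]=6≤8), i→0 (nums[0]=8≥8); i<j, swap → [6, 6, 6, 6, 8, 7, 7, 8, 7, 8]
j→8 (nums[8]=7≤8), i→4 (nums[4]=8≥8); i<j, swap → [6, 6, 6, 6, 7, 7, 7, 8, 8, 8]
j→7, i→7; i≥j, return j=7. nums = [6, 6, 6, 6, 7, 7, 7, 8, 8, 8]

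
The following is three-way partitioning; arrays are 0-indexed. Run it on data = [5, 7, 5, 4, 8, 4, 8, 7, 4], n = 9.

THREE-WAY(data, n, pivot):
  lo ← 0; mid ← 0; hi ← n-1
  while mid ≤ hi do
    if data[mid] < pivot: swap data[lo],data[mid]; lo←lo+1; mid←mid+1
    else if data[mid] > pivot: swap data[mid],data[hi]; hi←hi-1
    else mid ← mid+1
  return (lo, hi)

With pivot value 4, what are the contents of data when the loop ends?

pivot = 4; lo=0, mid=0, hi=8
data[mid]=5>4: swap data[0],data[8]; hi=7 → [4, 7, 5, 4, 8, 4, 8, 7, 5]
data[mid]=4=4: mid=1
data[mid]=7>4: swap data[1],data[7]; hi=6 → [4, 7, 5, 4, 8, 4, 8, 7, 5]
data[mid]=7>4: swap data[1],data[6]; hi=5 → [4, 8, 5, 4, 8, 4, 7, 7, 5]
data[mid]=8>4: swap data[1],data[5]; hi=4 → [4, 4, 5, 4, 8, 8, 7, 7, 5]
data[mid]=4=4: mid=2
data[mid]=5>4: swap data[2],data[4]; hi=3 → [4, 4, 8, 4, 5, 8, 7, 7, 5]
data[mid]=8>4: swap data[2],data[3]; hi=2 → [4, 4, 4, 8, 5, 8, 7, 7, 5]
data[mid]=4=4: mid=3
end: lo=0, hi=2; data = [4, 4, 4, 8, 5, 8, 7, 7, 5]

[4, 4, 4, 8, 5, 8, 7, 7, 5]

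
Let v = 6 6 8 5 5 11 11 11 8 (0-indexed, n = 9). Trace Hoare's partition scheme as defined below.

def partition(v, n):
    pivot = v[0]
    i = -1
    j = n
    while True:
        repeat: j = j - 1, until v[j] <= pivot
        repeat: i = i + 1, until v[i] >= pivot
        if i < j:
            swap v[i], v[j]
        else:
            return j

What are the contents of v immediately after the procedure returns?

5 5 8 6 6 11 11 11 8

pivot = v[0] = 6; i = -1, j = 9
j→4 (v[4]=5≤6), i→0 (v[0]=6≥6); i<j, swap → 5 6 8 5 6 11 11 11 8
j→3 (v[3]=5≤6), i→1 (v[1]=6≥6); i<j, swap → 5 5 8 6 6 11 11 11 8
j→1, i→2; i≥j, return j=1. v = 5 5 8 6 6 11 11 11 8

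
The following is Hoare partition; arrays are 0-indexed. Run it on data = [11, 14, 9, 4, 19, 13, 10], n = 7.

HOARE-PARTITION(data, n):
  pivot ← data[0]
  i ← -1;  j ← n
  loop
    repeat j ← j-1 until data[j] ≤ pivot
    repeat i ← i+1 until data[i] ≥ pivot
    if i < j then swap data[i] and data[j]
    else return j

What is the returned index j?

2

pivot = data[0] = 11; i = -1, j = 7
j→6 (data[6]=10≤11), i→0 (data[0]=11≥11); i<j, swap → [10, 14, 9, 4, 19, 13, 11]
j→3 (data[3]=4≤11), i→1 (data[1]=14≥11); i<j, swap → [10, 4, 9, 14, 19, 13, 11]
j→2, i→3; i≥j, return j=2. data = [10, 4, 9, 14, 19, 13, 11]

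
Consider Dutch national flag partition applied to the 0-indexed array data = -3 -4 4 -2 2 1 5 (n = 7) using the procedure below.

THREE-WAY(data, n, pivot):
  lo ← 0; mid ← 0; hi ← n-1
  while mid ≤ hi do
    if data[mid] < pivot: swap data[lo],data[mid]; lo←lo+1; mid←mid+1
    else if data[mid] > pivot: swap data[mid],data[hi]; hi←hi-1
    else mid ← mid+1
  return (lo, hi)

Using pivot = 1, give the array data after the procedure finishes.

-3 -4 -2 1 2 5 4

pivot = 1; lo=0, mid=0, hi=6
data[mid]=-3<1: swap data[0],data[0]; lo=1,mid=1 → -3 -4 4 -2 2 1 5
data[mid]=-4<1: swap data[1],data[1]; lo=2,mid=2 → -3 -4 4 -2 2 1 5
data[mid]=4>1: swap data[2],data[6]; hi=5 → -3 -4 5 -2 2 1 4
data[mid]=5>1: swap data[2],data[5]; hi=4 → -3 -4 1 -2 2 5 4
data[mid]=1=1: mid=3
data[mid]=-2<1: swap data[2],data[3]; lo=3,mid=4 → -3 -4 -2 1 2 5 4
data[mid]=2>1: swap data[4],data[4]; hi=3 → -3 -4 -2 1 2 5 4
end: lo=3, hi=3; data = -3 -4 -2 1 2 5 4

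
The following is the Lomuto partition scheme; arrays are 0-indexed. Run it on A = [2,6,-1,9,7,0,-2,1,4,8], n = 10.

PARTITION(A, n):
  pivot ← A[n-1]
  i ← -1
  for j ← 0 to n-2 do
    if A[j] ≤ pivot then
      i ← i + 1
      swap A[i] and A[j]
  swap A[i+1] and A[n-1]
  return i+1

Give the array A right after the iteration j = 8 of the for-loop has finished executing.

pivot = A[9] = 8; i = -1
j=0: A[0]=2 ≤ 8 → i=0, swap A[0],A[0] (no change) → [2,6,-1,9,7,0,-2,1,4,8]
j=1: A[1]=6 ≤ 8 → i=1, swap A[1],A[1] (no change) → [2,6,-1,9,7,0,-2,1,4,8]
j=2: A[2]=-1 ≤ 8 → i=2, swap A[2],A[2] (no change) → [2,6,-1,9,7,0,-2,1,4,8]
j=3: A[3]=9 > 8 → no swap
j=4: A[4]=7 ≤ 8 → i=3, swap A[3],A[4] → [2,6,-1,7,9,0,-2,1,4,8]
j=5: A[5]=0 ≤ 8 → i=4, swap A[4],A[5] → [2,6,-1,7,0,9,-2,1,4,8]
j=6: A[6]=-2 ≤ 8 → i=5, swap A[5],A[6] → [2,6,-1,7,0,-2,9,1,4,8]
j=7: A[7]=1 ≤ 8 → i=6, swap A[6],A[7] → [2,6,-1,7,0,-2,1,9,4,8]
j=8: A[8]=4 ≤ 8 → i=7, swap A[7],A[8] → [2,6,-1,7,0,-2,1,4,9,8]
(after j=8) A = [2,6,-1,7,0,-2,1,4,9,8]

[2,6,-1,7,0,-2,1,4,9,8]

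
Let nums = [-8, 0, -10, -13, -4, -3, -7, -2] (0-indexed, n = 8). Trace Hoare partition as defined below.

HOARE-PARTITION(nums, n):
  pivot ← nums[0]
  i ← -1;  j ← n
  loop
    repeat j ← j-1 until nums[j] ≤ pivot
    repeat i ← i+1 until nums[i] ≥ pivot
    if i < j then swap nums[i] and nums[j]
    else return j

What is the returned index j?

1

pivot=-8
j stops at 3 (-13), i stops at 0 (-8); swap ⇒ [-13, 0, -10, -8, -4, -3, -7, -2]
j stops at 2 (-10), i stops at 1 (0); swap ⇒ [-13, -10, 0, -8, -4, -3, -7, -2]
j stops at 1, i stops at 2; i≥j ⇒ return 1. nums=[-13, -10, 0, -8, -4, -3, -7, -2]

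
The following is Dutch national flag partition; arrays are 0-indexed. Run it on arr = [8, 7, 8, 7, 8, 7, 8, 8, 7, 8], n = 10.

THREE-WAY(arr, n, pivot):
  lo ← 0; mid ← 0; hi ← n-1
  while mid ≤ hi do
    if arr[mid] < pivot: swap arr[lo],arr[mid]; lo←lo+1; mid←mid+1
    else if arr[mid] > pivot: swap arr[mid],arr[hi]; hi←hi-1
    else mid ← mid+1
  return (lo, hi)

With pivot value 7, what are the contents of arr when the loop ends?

[7, 7, 7, 7, 8, 8, 8, 8, 8, 8]

lo=0 mid=0 hi=9
8>7: swap(0,9), hi=8 ⇒ [8, 7, 8, 7, 8, 7, 8, 8, 7, 8]
8>7: swap(0,8), hi=7 ⇒ [7, 7, 8, 7, 8, 7, 8, 8, 8, 8]
7=7: mid=1
7=7: mid=2
8>7: swap(2,7), hi=6 ⇒ [7, 7, 8, 7, 8, 7, 8, 8, 8, 8]
8>7: swap(2,6), hi=5 ⇒ [7, 7, 8, 7, 8, 7, 8, 8, 8, 8]
8>7: swap(2,5), hi=4 ⇒ [7, 7, 7, 7, 8, 8, 8, 8, 8, 8]
7=7: mid=3
7=7: mid=4
8>7: swap(4,4), hi=3 ⇒ [7, 7, 7, 7, 8, 8, 8, 8, 8, 8]
done. lo=0 hi=3; arr=[7, 7, 7, 7, 8, 8, 8, 8, 8, 8]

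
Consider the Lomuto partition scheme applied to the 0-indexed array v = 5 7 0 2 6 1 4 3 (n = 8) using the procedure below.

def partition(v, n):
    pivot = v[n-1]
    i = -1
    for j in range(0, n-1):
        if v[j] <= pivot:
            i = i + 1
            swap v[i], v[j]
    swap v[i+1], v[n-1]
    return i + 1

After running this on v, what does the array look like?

0 2 1 3 6 5 4 7

pivot=3, i=-1
j=0: 5>3, skip
j=1: 7>3, skip
j=2: 0≤3, i=0, swap(0,2) ⇒ 0 7 5 2 6 1 4 3
j=3: 2≤3, i=1, swap(1,3) ⇒ 0 2 5 7 6 1 4 3
j=4: 6>3, skip
j=5: 1≤3, i=2, swap(2,5) ⇒ 0 2 1 7 6 5 4 3
j=6: 4>3, skip
swap(3,7) ⇒ 0 2 1 3 6 5 4 7; return 3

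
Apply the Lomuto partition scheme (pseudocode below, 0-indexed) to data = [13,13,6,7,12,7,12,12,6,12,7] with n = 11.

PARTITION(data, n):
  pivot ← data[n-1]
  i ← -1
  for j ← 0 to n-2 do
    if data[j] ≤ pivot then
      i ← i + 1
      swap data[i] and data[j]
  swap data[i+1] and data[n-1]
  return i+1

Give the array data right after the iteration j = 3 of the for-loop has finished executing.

pivot = data[10] = 7; i = -1
j=0: data[0]=13 > 7 → no swap
j=1: data[1]=13 > 7 → no swap
j=2: data[2]=6 ≤ 7 → i=0, swap data[0],data[2] → [6,13,13,7,12,7,12,12,6,12,7]
j=3: data[3]=7 ≤ 7 → i=1, swap data[1],data[3] → [6,7,13,13,12,7,12,12,6,12,7]
(after j=3) data = [6,7,13,13,12,7,12,12,6,12,7]

[6,7,13,13,12,7,12,12,6,12,7]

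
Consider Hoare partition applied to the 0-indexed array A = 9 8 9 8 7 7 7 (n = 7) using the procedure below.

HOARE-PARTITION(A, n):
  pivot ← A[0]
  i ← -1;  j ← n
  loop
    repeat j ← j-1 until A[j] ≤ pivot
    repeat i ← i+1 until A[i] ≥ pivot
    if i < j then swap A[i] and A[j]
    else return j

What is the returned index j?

pivot = A[0] = 9; i = -1, j = 7
j→6 (A[6]=7≤9), i→0 (A[0]=9≥9); i<j, swap → 7 8 9 8 7 7 9
j→5 (A[5]=7≤9), i→2 (A[2]=9≥9); i<j, swap → 7 8 7 8 7 9 9
j→4, i→5; i≥j, return j=4. A = 7 8 7 8 7 9 9

4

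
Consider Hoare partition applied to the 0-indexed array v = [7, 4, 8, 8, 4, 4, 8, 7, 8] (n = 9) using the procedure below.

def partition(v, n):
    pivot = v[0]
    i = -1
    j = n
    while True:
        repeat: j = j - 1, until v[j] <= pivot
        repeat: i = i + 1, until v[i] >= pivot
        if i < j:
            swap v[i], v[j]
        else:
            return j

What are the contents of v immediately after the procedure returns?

pivot = v[0] = 7; i = -1, j = 9
j→7 (v[7]=7≤7), i→0 (v[0]=7≥7); i<j, swap → [7, 4, 8, 8, 4, 4, 8, 7, 8]
j→5 (v[5]=4≤7), i→2 (v[2]=8≥7); i<j, swap → [7, 4, 4, 8, 4, 8, 8, 7, 8]
j→4 (v[4]=4≤7), i→3 (v[3]=8≥7); i<j, swap → [7, 4, 4, 4, 8, 8, 8, 7, 8]
j→3, i→4; i≥j, return j=3. v = [7, 4, 4, 4, 8, 8, 8, 7, 8]

[7, 4, 4, 4, 8, 8, 8, 7, 8]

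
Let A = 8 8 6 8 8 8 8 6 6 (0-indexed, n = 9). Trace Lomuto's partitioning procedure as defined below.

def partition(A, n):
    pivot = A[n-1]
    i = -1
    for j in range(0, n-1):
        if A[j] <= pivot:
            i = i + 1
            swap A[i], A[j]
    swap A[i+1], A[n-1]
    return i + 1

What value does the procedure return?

pivot = A[8] = 6; i = -1
j=0: A[0]=8 > 6 → no swap
j=1: A[1]=8 > 6 → no swap
j=2: A[2]=6 ≤ 6 → i=0, swap A[0],A[2] → 6 8 8 8 8 8 8 6 6
j=3: A[3]=8 > 6 → no swap
j=4: A[4]=8 > 6 → no swap
j=5: A[5]=8 > 6 → no swap
j=6: A[6]=8 > 6 → no swap
j=7: A[7]=6 ≤ 6 → i=1, swap A[1],A[7] → 6 6 8 8 8 8 8 8 6
final swap A[2],A[8] → 6 6 6 8 8 8 8 8 8; return 2

2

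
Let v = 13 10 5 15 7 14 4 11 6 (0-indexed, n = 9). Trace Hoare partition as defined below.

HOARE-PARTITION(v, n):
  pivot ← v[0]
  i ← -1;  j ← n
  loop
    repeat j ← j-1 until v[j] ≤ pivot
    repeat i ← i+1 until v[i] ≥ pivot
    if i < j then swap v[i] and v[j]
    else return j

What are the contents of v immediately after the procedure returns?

pivot = v[0] = 13; i = -1, j = 9
j→8 (v[8]=6≤13), i→0 (v[0]=13≥13); i<j, swap → 6 10 5 15 7 14 4 11 13
j→7 (v[7]=11≤13), i→3 (v[3]=15≥13); i<j, swap → 6 10 5 11 7 14 4 15 13
j→6 (v[6]=4≤13), i→5 (v[5]=14≥13); i<j, swap → 6 10 5 11 7 4 14 15 13
j→5, i→6; i≥j, return j=5. v = 6 10 5 11 7 4 14 15 13

6 10 5 11 7 4 14 15 13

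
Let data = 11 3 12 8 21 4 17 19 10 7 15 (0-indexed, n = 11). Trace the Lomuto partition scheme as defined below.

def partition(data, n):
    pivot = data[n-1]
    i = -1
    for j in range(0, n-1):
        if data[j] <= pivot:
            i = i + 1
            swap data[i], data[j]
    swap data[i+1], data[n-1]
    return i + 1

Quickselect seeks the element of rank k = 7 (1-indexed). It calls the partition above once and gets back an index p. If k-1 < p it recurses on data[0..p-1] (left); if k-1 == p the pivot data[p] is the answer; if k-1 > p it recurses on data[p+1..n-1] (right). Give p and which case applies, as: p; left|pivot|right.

7; left

pivot=15, i=-1
j=0: 11≤15, i=0, swap(0,0) ⇒ 11 3 12 8 21 4 17 19 10 7 15
j=1: 3≤15, i=1, swap(1,1) ⇒ 11 3 12 8 21 4 17 19 10 7 15
j=2: 12≤15, i=2, swap(2,2) ⇒ 11 3 12 8 21 4 17 19 10 7 15
j=3: 8≤15, i=3, swap(3,3) ⇒ 11 3 12 8 21 4 17 19 10 7 15
j=4: 21>15, skip
j=5: 4≤15, i=4, swap(4,5) ⇒ 11 3 12 8 4 21 17 19 10 7 15
j=6: 17>15, skip
j=7: 19>15, skip
j=8: 10≤15, i=5, swap(5,8) ⇒ 11 3 12 8 4 10 17 19 21 7 15
j=9: 7≤15, i=6, swap(6,9) ⇒ 11 3 12 8 4 10 7 19 21 17 15
swap(7,10) ⇒ 11 3 12 8 4 10 7 15 21 17 19; return 7
p = 7; k-1 = 6 < 7 ⇒ left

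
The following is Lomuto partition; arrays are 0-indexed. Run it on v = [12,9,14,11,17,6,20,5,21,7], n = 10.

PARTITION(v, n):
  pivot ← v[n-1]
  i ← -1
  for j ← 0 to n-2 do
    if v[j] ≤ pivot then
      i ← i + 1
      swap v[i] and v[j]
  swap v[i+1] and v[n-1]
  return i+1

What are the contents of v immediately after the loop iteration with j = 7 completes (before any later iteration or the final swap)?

[6,5,14,11,17,12,20,9,21,7]

pivot = v[9] = 7; i = -1
j=0: v[0]=12 > 7 → no swap
j=1: v[1]=9 > 7 → no swap
j=2: v[2]=14 > 7 → no swap
j=3: v[3]=11 > 7 → no swap
j=4: v[4]=17 > 7 → no swap
j=5: v[5]=6 ≤ 7 → i=0, swap v[0],v[5] → [6,9,14,11,17,12,20,5,21,7]
j=6: v[6]=20 > 7 → no swap
j=7: v[7]=5 ≤ 7 → i=1, swap v[1],v[7] → [6,5,14,11,17,12,20,9,21,7]
(after j=7) v = [6,5,14,11,17,12,20,9,21,7]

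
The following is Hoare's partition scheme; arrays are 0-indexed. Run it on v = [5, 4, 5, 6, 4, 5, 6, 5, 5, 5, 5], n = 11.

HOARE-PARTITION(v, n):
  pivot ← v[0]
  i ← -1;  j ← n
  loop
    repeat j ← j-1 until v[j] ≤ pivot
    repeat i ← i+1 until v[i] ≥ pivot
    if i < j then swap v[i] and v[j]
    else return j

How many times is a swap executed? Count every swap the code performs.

pivot=5
j stops at 10 (5), i stops at 0 (5); swap ⇒ [5, 4, 5, 6, 4, 5, 6, 5, 5, 5, 5]
j stops at 9 (5), i stops at 2 (5); swap ⇒ [5, 4, 5, 6, 4, 5, 6, 5, 5, 5, 5]
j stops at 8 (5), i stops at 3 (6); swap ⇒ [5, 4, 5, 5, 4, 5, 6, 5, 6, 5, 5]
j stops at 7 (5), i stops at 5 (5); swap ⇒ [5, 4, 5, 5, 4, 5, 6, 5, 6, 5, 5]
j stops at 5, i stops at 6; i≥j ⇒ return 5. v=[5, 4, 5, 5, 4, 5, 6, 5, 6, 5, 5]

4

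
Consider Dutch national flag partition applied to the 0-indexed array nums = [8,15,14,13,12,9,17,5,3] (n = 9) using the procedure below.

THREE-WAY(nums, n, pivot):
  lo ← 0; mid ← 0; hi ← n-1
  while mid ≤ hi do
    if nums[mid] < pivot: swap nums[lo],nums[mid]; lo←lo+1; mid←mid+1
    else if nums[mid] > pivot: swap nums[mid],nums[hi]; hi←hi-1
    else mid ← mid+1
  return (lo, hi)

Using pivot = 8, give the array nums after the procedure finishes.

[3,5,8,12,9,17,13,14,15]

lo=0 mid=0 hi=8
8=8: mid=1
15>8: swap(1,8), hi=7 ⇒ [8,3,14,13,12,9,17,5,15]
3<8: swap(0,1), lo=1 mid=2 ⇒ [3,8,14,13,12,9,17,5,15]
14>8: swap(2,7), hi=6 ⇒ [3,8,5,13,12,9,17,14,15]
5<8: swap(1,2), lo=2 mid=3 ⇒ [3,5,8,13,12,9,17,14,15]
13>8: swap(3,6), hi=5 ⇒ [3,5,8,17,12,9,13,14,15]
17>8: swap(3,5), hi=4 ⇒ [3,5,8,9,12,17,13,14,15]
9>8: swap(3,4), hi=3 ⇒ [3,5,8,12,9,17,13,14,15]
12>8: swap(3,3), hi=2 ⇒ [3,5,8,12,9,17,13,14,15]
done. lo=2 hi=2; nums=[3,5,8,12,9,17,13,14,15]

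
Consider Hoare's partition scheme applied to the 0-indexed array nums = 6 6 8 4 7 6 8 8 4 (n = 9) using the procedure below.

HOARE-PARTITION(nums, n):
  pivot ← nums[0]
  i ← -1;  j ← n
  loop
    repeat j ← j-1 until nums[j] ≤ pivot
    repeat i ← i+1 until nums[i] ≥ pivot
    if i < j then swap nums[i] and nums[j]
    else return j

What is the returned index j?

2

pivot=6
j stops at 8 (4), i stops at 0 (6); swap ⇒ 4 6 8 4 7 6 8 8 6
j stops at 5 (6), i stops at 1 (6); swap ⇒ 4 6 8 4 7 6 8 8 6
j stops at 3 (4), i stops at 2 (8); swap ⇒ 4 6 4 8 7 6 8 8 6
j stops at 2, i stops at 3; i≥j ⇒ return 2. nums=4 6 4 8 7 6 8 8 6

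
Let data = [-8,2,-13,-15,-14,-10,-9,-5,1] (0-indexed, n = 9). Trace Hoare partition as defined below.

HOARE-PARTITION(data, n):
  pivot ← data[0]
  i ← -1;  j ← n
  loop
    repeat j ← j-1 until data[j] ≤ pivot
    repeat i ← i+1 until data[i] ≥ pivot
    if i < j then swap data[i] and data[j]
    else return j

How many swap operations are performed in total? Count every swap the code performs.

pivot = data[0] = -8; i = -1, j = 9
j→6 (data[6]=-9≤-8), i→0 (data[0]=-8≥-8); i<j, swap → [-9,2,-13,-15,-14,-10,-8,-5,1]
j→5 (data[5]=-10≤-8), i→1 (data[1]=2≥-8); i<j, swap → [-9,-10,-13,-15,-14,2,-8,-5,1]
j→4, i→5; i≥j, return j=4. data = [-9,-10,-13,-15,-14,2,-8,-5,1]

2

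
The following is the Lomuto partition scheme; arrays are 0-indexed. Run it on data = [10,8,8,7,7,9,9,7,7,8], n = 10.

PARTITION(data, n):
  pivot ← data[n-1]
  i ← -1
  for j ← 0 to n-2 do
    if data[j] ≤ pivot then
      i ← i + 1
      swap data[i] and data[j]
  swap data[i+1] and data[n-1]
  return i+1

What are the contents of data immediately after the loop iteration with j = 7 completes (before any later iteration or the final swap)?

[8,8,7,7,7,9,9,10,7,8]

pivot=8, i=-1
j=0: 10>8, skip
j=1: 8≤8, i=0, swap(0,1) ⇒ [8,10,8,7,7,9,9,7,7,8]
j=2: 8≤8, i=1, swap(1,2) ⇒ [8,8,10,7,7,9,9,7,7,8]
j=3: 7≤8, i=2, swap(2,3) ⇒ [8,8,7,10,7,9,9,7,7,8]
j=4: 7≤8, i=3, swap(3,4) ⇒ [8,8,7,7,10,9,9,7,7,8]
j=5: 9>8, skip
j=6: 9>8, skip
j=7: 7≤8, i=4, swap(4,7) ⇒ [8,8,7,7,7,9,9,10,7,8]
(after j=7) data = [8,8,7,7,7,9,9,10,7,8]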